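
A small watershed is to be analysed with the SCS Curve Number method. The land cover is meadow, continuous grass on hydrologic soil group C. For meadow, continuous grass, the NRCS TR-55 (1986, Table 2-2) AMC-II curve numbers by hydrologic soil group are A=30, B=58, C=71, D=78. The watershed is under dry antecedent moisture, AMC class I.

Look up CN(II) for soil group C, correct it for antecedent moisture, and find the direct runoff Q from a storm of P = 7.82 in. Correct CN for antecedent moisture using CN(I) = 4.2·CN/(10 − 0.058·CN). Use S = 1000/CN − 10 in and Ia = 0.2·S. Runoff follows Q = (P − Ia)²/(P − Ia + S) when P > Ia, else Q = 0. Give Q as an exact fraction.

Q = 191827356361/86700233550 in ≈ 2.213 in

NRCS table: meadow, continuous grass, soil group C → CN(II) = 71
Adjust CN=71 to AMC I: 4.2·71/(10 − 0.058·71) → (1491/5) ÷ (2941/500) = 149100/2941 ≈ 50.697
S = 1000/(149100/2941) − 10 = 14500/1491 in ≈ 9.725 in
Initial abstraction Ia = S/5 = (14500/1491)/5 = 2900/1491 ≈ 1.945 in
Since P=7.820 > Ia=1.945: effective rainfall P−Ia = 437981/74550 in
Q: (437981/74550)² ÷ (1162981/74550) = 191827356361/86700233550 in (≈ 2.213 in)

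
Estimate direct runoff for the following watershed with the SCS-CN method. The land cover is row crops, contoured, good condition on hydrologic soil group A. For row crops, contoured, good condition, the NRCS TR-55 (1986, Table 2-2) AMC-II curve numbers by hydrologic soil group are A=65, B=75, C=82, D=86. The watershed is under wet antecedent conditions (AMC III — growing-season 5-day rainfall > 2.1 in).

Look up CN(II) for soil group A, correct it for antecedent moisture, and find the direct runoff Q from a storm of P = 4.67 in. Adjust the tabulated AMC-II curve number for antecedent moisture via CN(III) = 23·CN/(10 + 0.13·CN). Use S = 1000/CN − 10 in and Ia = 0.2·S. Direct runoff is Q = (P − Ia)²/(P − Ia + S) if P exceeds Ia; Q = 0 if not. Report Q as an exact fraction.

Q = 15783650689/5849426700 in ≈ 2.698 in

NRCS table: row crops, contoured, good condition, soil group A → CN(II) = 65
Adjust CN=65 to AMC III: 23·65/(10 + 0.13·65) → 1495 ÷ (369/20) = 29900/369 ≈ 81.030
Max retention: S = 1000/(29900/369) − 10 = 700/299 in (≈ 2.341 in)
Ia = 0.2·(700/299) = 140/299 in ≈ 0.468 in
Since P=4.670 > Ia=0.468: effective rainfall P−Ia = 125633/29900 in
Q = (125633/29900)²/((125633/29900) + 700/299) = (15783650689/894010000)/(195633/29900) = 15783650689/5849426700 in ≈ 2.698 in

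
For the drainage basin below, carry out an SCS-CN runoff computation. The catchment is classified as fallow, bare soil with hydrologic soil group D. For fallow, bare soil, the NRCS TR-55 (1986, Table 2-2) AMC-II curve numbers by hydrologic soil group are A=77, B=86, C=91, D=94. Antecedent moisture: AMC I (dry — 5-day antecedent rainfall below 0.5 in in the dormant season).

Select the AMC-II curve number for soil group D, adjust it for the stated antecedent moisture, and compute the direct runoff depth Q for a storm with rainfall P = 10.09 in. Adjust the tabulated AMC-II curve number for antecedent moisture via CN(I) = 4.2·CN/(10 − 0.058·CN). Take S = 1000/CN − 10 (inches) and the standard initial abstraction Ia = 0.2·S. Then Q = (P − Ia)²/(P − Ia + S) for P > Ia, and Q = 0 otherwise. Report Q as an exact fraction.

NRCS table: fallow, bare soil, soil group D → CN(II) = 94
Adjust CN=94 to AMC I: 4.2·94/(10 − 0.058·94) → (1974/5) ÷ (1137/250) = 32900/379 ≈ 86.807
S = 1000/(32900/379) − 10 = 500/329 in ≈ 1.520 in
Ia = 0.2·(500/329) = 100/329 in ≈ 0.304 in
P − Ia = 10.090 − 0.304 = 321961/32900 ≈ 9.786 in (> 0, runoff occurs)
Q = (321961/32900)²/((321961/32900) + 500/329) = (103658885521/1082410000)/(371961/32900) = 103658885521/12237516900 in ≈ 8.471 in

Q = 103658885521/12237516900 in ≈ 8.471 in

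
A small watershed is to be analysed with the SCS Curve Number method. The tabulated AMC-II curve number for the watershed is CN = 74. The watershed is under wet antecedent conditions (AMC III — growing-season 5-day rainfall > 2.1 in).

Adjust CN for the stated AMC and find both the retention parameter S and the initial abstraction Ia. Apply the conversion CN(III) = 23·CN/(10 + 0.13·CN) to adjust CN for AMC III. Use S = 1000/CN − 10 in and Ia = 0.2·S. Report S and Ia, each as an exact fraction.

S = 1300/851 in ≈ 1.528 in; Ia = 260/851 in ≈ 0.306 in

Adjust CN=74 to AMC III: 23·74/(10 + 0.13·74) → 1702 ÷ (981/50) = 85100/981 ≈ 86.748
S = 1000/(85100/981) − 10 = 1300/851 in ≈ 1.528 in
Ia = 0.2S: 0.2·1.528 = 0.306 in (exactly 260/851)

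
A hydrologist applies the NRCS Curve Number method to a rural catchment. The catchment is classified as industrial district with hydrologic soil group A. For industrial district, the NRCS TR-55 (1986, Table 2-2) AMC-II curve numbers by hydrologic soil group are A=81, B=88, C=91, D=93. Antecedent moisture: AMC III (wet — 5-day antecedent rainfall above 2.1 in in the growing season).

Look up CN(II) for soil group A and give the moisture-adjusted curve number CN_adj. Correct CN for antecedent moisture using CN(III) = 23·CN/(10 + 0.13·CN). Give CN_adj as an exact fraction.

CN_adj = 186300/2053 ≈ 90.745

NRCS table: industrial district, soil group A → CN(II) = 81
CN(III) from CN(II)=81: (23·81)/(10 + 0.13·81) = 186300/2053 ≈ 90.745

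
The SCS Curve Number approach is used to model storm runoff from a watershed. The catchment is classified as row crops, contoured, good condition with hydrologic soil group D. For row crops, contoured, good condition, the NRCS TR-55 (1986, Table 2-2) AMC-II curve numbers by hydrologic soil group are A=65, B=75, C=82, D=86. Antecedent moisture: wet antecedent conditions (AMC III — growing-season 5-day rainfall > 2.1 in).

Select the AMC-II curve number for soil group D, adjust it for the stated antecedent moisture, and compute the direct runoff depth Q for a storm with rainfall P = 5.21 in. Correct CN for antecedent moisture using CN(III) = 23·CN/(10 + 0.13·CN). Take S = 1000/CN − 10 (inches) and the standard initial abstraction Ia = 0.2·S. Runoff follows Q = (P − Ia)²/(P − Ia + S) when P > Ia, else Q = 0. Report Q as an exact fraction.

NRCS table: row crops, contoured, good condition, soil group D → CN(II) = 86
Adjust CN=86 to AMC III: 23·86/(10 + 0.13·86) → 1978 ÷ (1059/50) = 98900/1059 ≈ 93.390
S = 1000/(98900/1059) − 10 = 700/989 in ≈ 0.708 in
Ia = 0.2·(700/989) = 140/989 in ≈ 0.142 in
Since P=5.210 > Ia=0.142: effective rainfall P−Ia = 501269/98900 in
Runoff Q = (P−Ia)²/(P−Ia+S) = (5.068)²/(5.068+0.708) = 251270610361/56498504100 ≈ 4.447 in

Q = 251270610361/56498504100 in ≈ 4.447 in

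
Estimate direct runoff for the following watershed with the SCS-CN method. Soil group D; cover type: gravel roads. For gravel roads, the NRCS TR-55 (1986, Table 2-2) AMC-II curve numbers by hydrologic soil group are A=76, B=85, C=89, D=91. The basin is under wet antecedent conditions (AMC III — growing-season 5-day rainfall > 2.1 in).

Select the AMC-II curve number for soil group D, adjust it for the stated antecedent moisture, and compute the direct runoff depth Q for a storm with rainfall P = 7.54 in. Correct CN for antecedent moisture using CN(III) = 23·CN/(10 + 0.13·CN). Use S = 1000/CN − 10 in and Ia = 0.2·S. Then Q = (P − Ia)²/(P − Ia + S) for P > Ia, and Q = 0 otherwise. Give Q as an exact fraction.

Q = 608495163721/86342633650 in ≈ 7.047 in

NRCS table: gravel roads, soil group D → CN(II) = 91
Adjust CN=91 to AMC III: 23·91/(10 + 0.13·91) → 2093 ÷ (2183/100) = 209300/2183 ≈ 95.877
Retention S: 1000/CN − 10 with CN=95.877 → S = 900/2093 ≈ 0.430 in
Ia = 0.2S: 0.2·0.430 = 0.086 in (exactly 180/2093)
P − Ia = 7.540 − 0.086 = 780061/104650 ≈ 7.454 in (> 0, runoff occurs)
Runoff Q = (P−Ia)²/(P−Ia+S) = (7.454)²/(7.454+0.430) = 608495163721/86342633650 ≈ 7.047 in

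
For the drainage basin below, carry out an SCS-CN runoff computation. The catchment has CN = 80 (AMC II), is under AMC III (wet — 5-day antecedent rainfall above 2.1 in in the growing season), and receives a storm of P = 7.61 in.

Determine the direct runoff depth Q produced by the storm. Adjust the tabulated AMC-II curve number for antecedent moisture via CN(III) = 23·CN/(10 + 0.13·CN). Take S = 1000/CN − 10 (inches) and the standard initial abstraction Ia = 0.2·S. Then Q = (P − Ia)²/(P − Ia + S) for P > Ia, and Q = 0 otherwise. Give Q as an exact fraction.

Wet (AMC III): CN(III) = 23·80/(10 + 0.13·80) = 1840/(102/5) = 4600/51 ≈ 90.196
Retention S: 1000/CN − 10 with CN=90.196 → S = 25/23 ≈ 1.087 in
Ia = 0.2S: 0.2·1.087 = 0.217 in (exactly 5/23)
Since P=7.610 > Ia=0.217: effective rainfall P−Ia = 17003/2300 in
Runoff Q = (P−Ia)²/(P−Ia+S) = (7.393)²/(7.393+1.087) = 289102009/44856900 ≈ 6.445 in

Q = 289102009/44856900 in ≈ 6.445 in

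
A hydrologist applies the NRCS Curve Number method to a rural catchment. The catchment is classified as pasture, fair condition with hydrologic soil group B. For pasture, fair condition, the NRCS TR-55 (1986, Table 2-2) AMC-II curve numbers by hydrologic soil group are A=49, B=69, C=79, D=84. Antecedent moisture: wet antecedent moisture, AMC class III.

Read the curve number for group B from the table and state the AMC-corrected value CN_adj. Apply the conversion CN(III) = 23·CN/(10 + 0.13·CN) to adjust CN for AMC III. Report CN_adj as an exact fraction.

NRCS table: pasture, fair condition, soil group B → CN(II) = 69
Wet (AMC III): CN(III) = 23·69/(10 + 0.13·69) = 1587/(1897/100) = 158700/1897 ≈ 83.658

CN_adj = 158700/1897 ≈ 83.658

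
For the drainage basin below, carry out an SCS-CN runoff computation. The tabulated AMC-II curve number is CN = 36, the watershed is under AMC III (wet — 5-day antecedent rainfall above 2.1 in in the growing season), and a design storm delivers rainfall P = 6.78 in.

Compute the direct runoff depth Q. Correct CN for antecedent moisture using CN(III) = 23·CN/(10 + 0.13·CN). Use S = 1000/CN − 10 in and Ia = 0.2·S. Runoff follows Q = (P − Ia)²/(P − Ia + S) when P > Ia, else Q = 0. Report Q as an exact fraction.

Q = 2934713929/1388690550 in ≈ 2.113 in

CN(III) from CN(II)=36: (23·36)/(10 + 0.13·36) = 20700/367 ≈ 56.403
Max retention: S = 1000/(20700/367) − 10 = 1600/207 in (≈ 7.729 in)
Ia = 0.2S: 0.2·7.729 = 1.546 in (exactly 320/207)
P − Ia = 6.780 − 1.546 = 54173/10350 ≈ 5.234 in (> 0, runoff occurs)
Q = (54173/10350)²/((54173/10350) + 1600/207) = (2934713929/107122500)/(134173/10350) = 2934713929/1388690550 in ≈ 2.113 in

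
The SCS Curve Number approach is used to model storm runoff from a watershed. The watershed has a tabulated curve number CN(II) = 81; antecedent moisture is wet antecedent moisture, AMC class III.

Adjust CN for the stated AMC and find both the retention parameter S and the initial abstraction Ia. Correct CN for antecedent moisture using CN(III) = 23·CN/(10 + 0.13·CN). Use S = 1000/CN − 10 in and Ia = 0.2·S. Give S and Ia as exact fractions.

S = 1900/1863 in ≈ 1.020 in; Ia = 380/1863 in ≈ 0.204 in

CN(III) from CN(II)=81: (23·81)/(10 + 0.13·81) = 186300/2053 ≈ 90.745
Retention S: 1000/CN − 10 with CN=90.745 → S = 1900/1863 ≈ 1.020 in
Initial abstraction Ia = S/5 = (1900/1863)/5 = 380/1863 ≈ 0.204 in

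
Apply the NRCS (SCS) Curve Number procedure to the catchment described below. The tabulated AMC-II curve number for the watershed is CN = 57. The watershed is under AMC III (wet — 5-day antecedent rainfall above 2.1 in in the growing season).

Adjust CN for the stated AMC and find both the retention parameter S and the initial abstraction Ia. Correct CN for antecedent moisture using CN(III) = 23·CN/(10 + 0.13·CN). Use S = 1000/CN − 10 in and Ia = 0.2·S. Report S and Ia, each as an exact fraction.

Wet (AMC III): CN(III) = 23·57/(10 + 0.13·57) = 1311/(1741/100) = 131100/1741 ≈ 75.302
Retention S: 1000/CN − 10 with CN=75.302 → S = 4300/1311 ≈ 3.280 in
Ia = 0.2S: 0.2·3.280 = 0.656 in (exactly 860/1311)

S = 4300/1311 in ≈ 3.280 in; Ia = 860/1311 in ≈ 0.656 in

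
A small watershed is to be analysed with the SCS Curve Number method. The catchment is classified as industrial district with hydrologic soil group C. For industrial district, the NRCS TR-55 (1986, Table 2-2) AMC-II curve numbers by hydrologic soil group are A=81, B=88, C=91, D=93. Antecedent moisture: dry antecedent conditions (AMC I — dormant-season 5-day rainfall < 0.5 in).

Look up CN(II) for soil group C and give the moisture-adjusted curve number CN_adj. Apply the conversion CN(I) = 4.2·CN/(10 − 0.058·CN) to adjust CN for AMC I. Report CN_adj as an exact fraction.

CN_adj = 63700/787 ≈ 80.940

NRCS table: industrial district, soil group C → CN(II) = 91
Adjust CN=91 to AMC I: 4.2·91/(10 − 0.058·91) → (1911/5) ÷ (2361/500) = 63700/787 ≈ 80.940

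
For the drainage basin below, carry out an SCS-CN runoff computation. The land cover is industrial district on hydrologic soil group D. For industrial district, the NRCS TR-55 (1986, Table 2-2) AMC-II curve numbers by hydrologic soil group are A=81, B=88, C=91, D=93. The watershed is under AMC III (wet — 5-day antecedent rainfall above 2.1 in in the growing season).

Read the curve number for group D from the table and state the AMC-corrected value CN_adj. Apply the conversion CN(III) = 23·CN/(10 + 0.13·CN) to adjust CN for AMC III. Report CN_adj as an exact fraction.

CN_adj = 213900/2209 ≈ 96.831

NRCS table: industrial district, soil group D → CN(II) = 93
Adjust CN=93 to AMC III: 23·93/(10 + 0.13·93) → 2139 ÷ (2209/100) = 213900/2209 ≈ 96.831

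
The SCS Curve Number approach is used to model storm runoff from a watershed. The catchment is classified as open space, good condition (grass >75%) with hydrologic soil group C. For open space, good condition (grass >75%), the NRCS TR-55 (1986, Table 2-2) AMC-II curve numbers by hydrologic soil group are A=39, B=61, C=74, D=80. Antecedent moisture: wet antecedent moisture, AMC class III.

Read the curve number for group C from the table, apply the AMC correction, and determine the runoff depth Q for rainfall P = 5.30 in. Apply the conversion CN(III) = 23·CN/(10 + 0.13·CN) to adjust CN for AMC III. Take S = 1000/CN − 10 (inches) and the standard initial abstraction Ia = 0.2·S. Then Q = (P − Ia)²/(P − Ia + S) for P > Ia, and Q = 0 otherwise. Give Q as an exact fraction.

NRCS table: open space, good condition (grass >75%), soil group C → CN(II) = 74
Wet (AMC III): CN(III) = 23·74/(10 + 0.13·74) = 1702/(981/50) = 85100/981 ≈ 86.748
Max retention: S = 1000/(85100/981) − 10 = 1300/851 in (≈ 1.528 in)
Ia = 0.2S: 0.2·1.528 = 0.306 in (exactly 260/851)
P − Ia = 5.300 − 0.306 = 42503/8510 ≈ 4.994 in (> 0, runoff occurs)
Q: (42503/8510)² ÷ (55503/8510) = 1806505009/472330530 in (≈ 3.825 in)

Q = 1806505009/472330530 in ≈ 3.825 in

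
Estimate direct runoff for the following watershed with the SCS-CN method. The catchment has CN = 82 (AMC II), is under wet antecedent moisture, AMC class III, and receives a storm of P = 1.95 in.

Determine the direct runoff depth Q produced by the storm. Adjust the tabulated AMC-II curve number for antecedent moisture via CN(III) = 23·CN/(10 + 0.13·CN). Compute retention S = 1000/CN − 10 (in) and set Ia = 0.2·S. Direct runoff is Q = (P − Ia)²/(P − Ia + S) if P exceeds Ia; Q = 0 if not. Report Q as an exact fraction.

CN(III) from CN(II)=82: (23·82)/(10 + 0.13·82) = 94300/1033 ≈ 91.288
S = 1000/(94300/1033) − 10 = 900/943 in ≈ 0.954 in
Initial abstraction Ia = S/5 = (900/943)/5 = 180/943 ≈ 0.191 in
Since P=1.950 > Ia=0.191: effective rainfall P−Ia = 33177/18860 in
Q: (33177/18860)² ÷ (51177/18860) = 366904443/321732740 in (≈ 1.140 in)

Q = 366904443/321732740 in ≈ 1.140 in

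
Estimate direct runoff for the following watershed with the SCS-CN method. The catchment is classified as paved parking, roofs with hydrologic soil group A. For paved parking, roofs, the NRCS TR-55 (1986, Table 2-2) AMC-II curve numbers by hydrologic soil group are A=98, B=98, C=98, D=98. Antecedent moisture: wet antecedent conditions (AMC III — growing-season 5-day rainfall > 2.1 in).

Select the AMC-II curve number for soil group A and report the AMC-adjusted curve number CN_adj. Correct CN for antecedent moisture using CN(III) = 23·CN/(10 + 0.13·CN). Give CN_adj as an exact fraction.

CN_adj = 112700/1137 ≈ 99.120

NRCS table: paved parking, roofs, soil group A → CN(II) = 98
Wet (AMC III): CN(III) = 23·98/(10 + 0.13·98) = 2254/(1137/50) = 112700/1137 ≈ 99.120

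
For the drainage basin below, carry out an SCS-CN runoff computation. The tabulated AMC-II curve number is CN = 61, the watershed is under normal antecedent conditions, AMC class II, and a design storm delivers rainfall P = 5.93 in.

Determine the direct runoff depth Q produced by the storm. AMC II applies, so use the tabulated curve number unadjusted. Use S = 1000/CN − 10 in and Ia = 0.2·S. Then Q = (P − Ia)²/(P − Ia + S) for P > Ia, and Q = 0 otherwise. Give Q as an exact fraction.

AMC II — tabulated CN = 61 applies directly.
Retention S: 1000/CN − 10 with CN=61.000 → S = 390/61 ≈ 6.393 in
Ia = 0.2·(390/61) = 78/61 in ≈ 1.279 in
Excess rainfall: 5.930 − 1.279 = 4.651 in; P > Ia so Q > 0
Q: (28373/6100)² ÷ (67373/6100) = 805027129/410975300 in (≈ 1.959 in)

Q = 805027129/410975300 in ≈ 1.959 in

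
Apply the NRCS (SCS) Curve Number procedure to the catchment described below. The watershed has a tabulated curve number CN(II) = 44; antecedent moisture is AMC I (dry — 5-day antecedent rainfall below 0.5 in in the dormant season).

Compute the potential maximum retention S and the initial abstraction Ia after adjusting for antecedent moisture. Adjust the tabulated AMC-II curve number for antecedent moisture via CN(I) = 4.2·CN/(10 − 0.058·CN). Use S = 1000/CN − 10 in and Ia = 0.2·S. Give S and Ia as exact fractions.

S = 1000/33 in ≈ 30.303 in; Ia = 200/33 in ≈ 6.061 in

Adjust CN=44 to AMC I: 4.2·44/(10 − 0.058·44) → (924/5) ÷ (931/125) = 3300/133 ≈ 24.812
S = 1000/(3300/133) − 10 = 1000/33 in ≈ 30.303 in
Initial abstraction Ia = S/5 = (1000/33)/5 = 200/33 ≈ 6.061 in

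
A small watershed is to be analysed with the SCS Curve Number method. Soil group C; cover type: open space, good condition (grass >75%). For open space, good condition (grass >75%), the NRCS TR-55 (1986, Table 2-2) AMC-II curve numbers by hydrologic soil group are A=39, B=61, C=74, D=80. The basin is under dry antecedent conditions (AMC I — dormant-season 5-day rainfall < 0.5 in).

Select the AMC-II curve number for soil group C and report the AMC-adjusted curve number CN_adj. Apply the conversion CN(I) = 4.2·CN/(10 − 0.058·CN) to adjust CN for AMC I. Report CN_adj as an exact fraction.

NRCS table: open space, good condition (grass >75%), soil group C → CN(II) = 74
Adjust CN=74 to AMC I: 4.2·74/(10 − 0.058·74) → (1554/5) ÷ (1427/250) = 77700/1427 ≈ 54.450

CN_adj = 77700/1427 ≈ 54.450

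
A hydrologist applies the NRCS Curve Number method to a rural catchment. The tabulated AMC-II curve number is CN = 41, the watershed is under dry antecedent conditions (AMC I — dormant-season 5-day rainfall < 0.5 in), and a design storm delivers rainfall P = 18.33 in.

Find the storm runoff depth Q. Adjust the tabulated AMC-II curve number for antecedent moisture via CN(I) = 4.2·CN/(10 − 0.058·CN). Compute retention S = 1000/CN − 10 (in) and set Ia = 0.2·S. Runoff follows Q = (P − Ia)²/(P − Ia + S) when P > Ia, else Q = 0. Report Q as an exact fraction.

Dry (AMC I): CN(I) = 4.2·41/(10 − 0.058·41) = (861/5)/(3811/500) = 86100/3811 ≈ 22.592
Retention S: 1000/CN − 10 with CN=22.592 → S = 29500/861 ≈ 34.262 in
Initial abstraction Ia = S/5 = (29500/861)/5 = 5900/861 ≈ 6.852 in
Excess rainfall: 18.330 − 6.852 = 11.478 in; P > Ia so Q > 0
Runoff Q = (P−Ia)²/(P−Ia+S) = (11.478)²/(11.478+34.262) = 976564933369/339080139300 ≈ 2.880 in

Q = 976564933369/339080139300 in ≈ 2.880 in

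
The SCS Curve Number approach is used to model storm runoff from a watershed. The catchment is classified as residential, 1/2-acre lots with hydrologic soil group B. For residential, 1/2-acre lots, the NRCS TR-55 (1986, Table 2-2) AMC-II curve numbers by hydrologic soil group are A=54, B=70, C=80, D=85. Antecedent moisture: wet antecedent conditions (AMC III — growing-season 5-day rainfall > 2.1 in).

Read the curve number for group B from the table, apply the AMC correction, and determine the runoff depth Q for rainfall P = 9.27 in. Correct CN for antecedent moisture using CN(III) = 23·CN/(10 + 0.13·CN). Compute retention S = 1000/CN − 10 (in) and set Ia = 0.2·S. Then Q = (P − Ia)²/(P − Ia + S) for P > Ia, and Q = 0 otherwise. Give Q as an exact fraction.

Q = 6839901003/929758900 in ≈ 7.357 in

NRCS table: residential, 1/2-acre lots, soil group B → CN(II) = 70
Adjust CN=70 to AMC III: 23·70/(10 + 0.13·70) → 1610 ÷ (191/10) = 16100/191 ≈ 84.293
Retention S: 1000/CN − 10 with CN=84.293 → S = 300/161 ≈ 1.863 in
Ia = 0.2·(300/161) = 60/161 in ≈ 0.373 in
P − Ia = 9.270 − 0.373 = 143247/16100 ≈ 8.897 in (> 0, runoff occurs)
Q: (143247/16100)² ÷ (173247/16100) = 6839901003/929758900 in (≈ 7.357 in)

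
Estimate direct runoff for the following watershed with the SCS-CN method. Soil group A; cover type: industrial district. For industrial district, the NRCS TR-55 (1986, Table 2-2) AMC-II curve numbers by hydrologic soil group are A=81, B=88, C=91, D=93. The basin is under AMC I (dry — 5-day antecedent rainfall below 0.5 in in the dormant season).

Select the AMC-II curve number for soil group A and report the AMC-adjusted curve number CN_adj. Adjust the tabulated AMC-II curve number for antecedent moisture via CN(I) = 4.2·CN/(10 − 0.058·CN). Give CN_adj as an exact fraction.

CN_adj = 170100/2651 ≈ 64.164

NRCS table: industrial district, soil group A → CN(II) = 81
Dry (AMC I): CN(I) = 4.2·81/(10 − 0.058·81) = (1701/5)/(2651/500) = 170100/2651 ≈ 64.164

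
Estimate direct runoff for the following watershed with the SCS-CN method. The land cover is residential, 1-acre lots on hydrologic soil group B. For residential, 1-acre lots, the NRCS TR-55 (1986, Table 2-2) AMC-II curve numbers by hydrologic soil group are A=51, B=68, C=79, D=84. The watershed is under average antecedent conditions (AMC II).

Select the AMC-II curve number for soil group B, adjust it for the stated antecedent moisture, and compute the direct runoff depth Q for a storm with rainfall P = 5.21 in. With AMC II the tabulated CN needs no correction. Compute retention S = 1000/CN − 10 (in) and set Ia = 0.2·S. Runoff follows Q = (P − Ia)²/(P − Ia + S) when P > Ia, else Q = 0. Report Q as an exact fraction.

NRCS table: residential, 1-acre lots, soil group B → CN(II) = 68
AMC II — tabulated CN = 68 applies directly.
Max retention: S = 1000/68 − 10 = 80/17 in (≈ 4.706 in)
Ia = 0.2S: 0.2·4.706 = 0.941 in (exactly 16/17)
Excess rainfall: 5.210 − 0.941 = 4.269 in; P > Ia so Q > 0
Q: (7257/1700)² ÷ (15257/1700) = 52664049/25936900 in (≈ 2.030 in)

Q = 52664049/25936900 in ≈ 2.030 in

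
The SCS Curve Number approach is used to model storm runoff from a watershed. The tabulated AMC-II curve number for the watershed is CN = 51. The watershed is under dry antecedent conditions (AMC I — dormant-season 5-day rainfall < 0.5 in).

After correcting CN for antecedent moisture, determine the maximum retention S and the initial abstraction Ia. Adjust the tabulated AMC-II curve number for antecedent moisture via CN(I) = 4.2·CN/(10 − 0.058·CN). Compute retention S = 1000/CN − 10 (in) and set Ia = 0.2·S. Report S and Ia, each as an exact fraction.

CN(I) from CN(II)=51: (4.2·51)/(10 − 0.058·51) = 15300/503 ≈ 30.417
Max retention: S = 1000/(15300/503) − 10 = 3500/153 in (≈ 22.876 in)
Ia = 0.2S: 0.2·22.876 = 4.575 in (exactly 700/153)

S = 3500/153 in ≈ 22.876 in; Ia = 700/153 in ≈ 4.575 in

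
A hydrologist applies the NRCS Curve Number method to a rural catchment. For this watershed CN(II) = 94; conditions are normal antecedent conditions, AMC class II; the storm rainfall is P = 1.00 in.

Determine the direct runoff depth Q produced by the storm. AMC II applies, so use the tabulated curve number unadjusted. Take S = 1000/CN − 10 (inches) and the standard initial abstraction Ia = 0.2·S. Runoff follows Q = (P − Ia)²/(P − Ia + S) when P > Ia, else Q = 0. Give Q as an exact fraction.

Q = 1681/3337 in ≈ 0.504 in

AMC II — tabulated CN = 94 applies directly.
Retention S: 1000/CN − 10 with CN=94.000 → S = 30/47 ≈ 0.638 in
Ia = 0.2S: 0.2·0.638 = 0.128 in (exactly 6/47)
Since P=1.000 > Ia=0.128: effective rainfall P−Ia = 41/47 in
Q: (41/47)² ÷ (71/47) = 1681/3337 in (≈ 0.504 in)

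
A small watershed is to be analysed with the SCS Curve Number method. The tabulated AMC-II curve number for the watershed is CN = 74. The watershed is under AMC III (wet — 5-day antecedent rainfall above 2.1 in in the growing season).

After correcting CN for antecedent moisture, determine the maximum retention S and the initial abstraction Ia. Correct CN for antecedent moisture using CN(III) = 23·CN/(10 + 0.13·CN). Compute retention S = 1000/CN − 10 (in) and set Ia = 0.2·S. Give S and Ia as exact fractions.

S = 1300/851 in ≈ 1.528 in; Ia = 260/851 in ≈ 0.306 in

Adjust CN=74 to AMC III: 23·74/(10 + 0.13·74) → 1702 ÷ (981/50) = 85100/981 ≈ 86.748
Retention S: 1000/CN − 10 with CN=86.748 → S = 1300/851 ≈ 1.528 in
Ia = 0.2·(1300/851) = 260/851 in ≈ 0.306 in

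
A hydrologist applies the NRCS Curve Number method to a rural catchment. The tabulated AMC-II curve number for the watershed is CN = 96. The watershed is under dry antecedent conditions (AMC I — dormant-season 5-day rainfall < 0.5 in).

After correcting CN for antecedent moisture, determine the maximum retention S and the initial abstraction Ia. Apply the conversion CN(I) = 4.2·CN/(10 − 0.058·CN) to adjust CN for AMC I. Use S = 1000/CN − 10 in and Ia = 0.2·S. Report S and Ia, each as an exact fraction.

CN(I) from CN(II)=96: (4.2·96)/(10 − 0.058·96) = 25200/277 ≈ 90.975
S = 1000/(25200/277) − 10 = 125/126 in ≈ 0.992 in
Ia = 0.2S: 0.2·0.992 = 0.198 in (exactly 25/126)

S = 125/126 in ≈ 0.992 in; Ia = 25/126 in ≈ 0.198 in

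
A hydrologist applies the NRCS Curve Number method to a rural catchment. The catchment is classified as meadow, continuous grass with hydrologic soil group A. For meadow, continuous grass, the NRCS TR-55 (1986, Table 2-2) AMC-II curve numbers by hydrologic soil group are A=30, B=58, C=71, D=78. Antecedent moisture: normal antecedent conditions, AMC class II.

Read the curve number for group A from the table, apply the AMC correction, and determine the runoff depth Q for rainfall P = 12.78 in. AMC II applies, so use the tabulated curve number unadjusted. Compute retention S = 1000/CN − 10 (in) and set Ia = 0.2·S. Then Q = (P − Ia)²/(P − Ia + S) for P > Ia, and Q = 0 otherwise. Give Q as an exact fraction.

NRCS table: meadow, continuous grass, soil group A → CN(II) = 30
Average conditions: CN = 30 (no AMC adjustment).
Retention S: 1000/CN − 10 with CN=30.000 → S = 70/3 ≈ 23.333 in
Initial abstraction Ia = S/5 = (70/3)/5 = 14/3 ≈ 4.667 in
Since P=12.780 > Ia=4.667: effective rainfall P−Ia = 1217/150 in
Q = (1217/150)²/((1217/150) + 70/3) = (1481089/22500)/(4717/150) = 1481089/707550 in ≈ 2.093 in

Q = 1481089/707550 in ≈ 2.093 in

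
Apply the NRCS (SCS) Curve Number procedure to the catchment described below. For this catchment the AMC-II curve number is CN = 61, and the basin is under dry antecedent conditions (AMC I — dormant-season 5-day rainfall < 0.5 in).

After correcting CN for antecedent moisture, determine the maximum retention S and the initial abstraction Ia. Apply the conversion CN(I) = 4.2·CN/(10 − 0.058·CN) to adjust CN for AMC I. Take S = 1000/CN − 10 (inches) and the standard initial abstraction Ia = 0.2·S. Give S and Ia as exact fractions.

Adjust CN=61 to AMC I: 4.2·61/(10 − 0.058·61) → (1281/5) ÷ (3231/500) = 42700/1077 ≈ 39.647
Retention S: 1000/CN − 10 with CN=39.647 → S = 6500/427 ≈ 15.222 in
Ia = 0.2·(6500/427) = 1300/427 in ≈ 3.044 in

S = 6500/427 in ≈ 15.222 in; Ia = 1300/427 in ≈ 3.044 in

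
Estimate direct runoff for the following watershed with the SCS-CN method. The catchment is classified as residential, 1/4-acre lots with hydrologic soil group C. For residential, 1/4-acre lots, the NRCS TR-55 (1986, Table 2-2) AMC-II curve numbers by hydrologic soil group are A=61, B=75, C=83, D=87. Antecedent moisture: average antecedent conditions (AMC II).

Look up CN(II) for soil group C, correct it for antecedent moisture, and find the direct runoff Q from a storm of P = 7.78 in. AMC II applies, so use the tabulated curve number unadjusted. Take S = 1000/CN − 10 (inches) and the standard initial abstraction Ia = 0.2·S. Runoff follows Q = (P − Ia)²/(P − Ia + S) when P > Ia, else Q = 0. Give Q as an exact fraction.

Q = 935564569/162211050 in ≈ 5.768 in

NRCS table: residential, 1/4-acre lots, soil group C → CN(II) = 83
CN(II) = 83; AMC II needs no correction.
Retention S: 1000/CN − 10 with CN=83.000 → S = 170/83 ≈ 2.048 in
Ia = 0.2S: 0.2·2.048 = 0.410 in (exactly 34/83)
Excess rainfall: 7.780 − 0.410 = 7.370 in; P > Ia so Q > 0
Q: (30587/4150)² ÷ (39087/4150) = 935564569/162211050 in (≈ 5.768 in)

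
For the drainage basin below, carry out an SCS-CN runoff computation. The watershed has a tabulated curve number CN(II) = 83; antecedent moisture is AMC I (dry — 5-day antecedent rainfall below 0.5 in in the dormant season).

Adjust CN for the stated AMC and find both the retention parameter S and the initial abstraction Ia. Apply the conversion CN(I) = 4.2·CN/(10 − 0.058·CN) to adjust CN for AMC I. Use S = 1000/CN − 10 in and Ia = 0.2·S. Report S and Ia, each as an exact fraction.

Adjust CN=83 to AMC I: 4.2·83/(10 − 0.058·83) → (1743/5) ÷ (2593/500) = 174300/2593 ≈ 67.219
S = 1000/(174300/2593) − 10 = 8500/1743 in ≈ 4.877 in
Initial abstraction Ia = S/5 = (8500/1743)/5 = 1700/1743 ≈ 0.975 in

S = 8500/1743 in ≈ 4.877 in; Ia = 1700/1743 in ≈ 0.975 in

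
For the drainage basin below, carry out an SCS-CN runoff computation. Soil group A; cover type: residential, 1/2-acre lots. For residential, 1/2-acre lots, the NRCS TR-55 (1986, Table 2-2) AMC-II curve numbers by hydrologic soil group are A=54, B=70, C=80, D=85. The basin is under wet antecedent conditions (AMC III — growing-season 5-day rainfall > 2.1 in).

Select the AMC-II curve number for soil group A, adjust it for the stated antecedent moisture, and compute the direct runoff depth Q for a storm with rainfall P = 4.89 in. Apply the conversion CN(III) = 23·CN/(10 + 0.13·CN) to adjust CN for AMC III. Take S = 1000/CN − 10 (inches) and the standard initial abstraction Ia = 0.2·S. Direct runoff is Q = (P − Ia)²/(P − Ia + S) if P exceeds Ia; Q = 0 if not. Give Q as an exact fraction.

NRCS table: residential, 1/2-acre lots, soil group A → CN(II) = 54
Adjust CN=54 to AMC III: 23·54/(10 + 0.13·54) → 1242 ÷ (851/50) = 2700/37 ≈ 72.973
Max retention: S = 1000/(2700/37) − 10 = 100/27 in (≈ 3.704 in)
Initial abstraction Ia = S/5 = (100/27)/5 = 20/27 ≈ 0.741 in
Excess rainfall: 4.890 − 0.741 = 4.149 in; P > Ia so Q > 0
Runoff Q = (P−Ia)²/(P−Ia+S) = (4.149)²/(4.149+3.704) = 125507209/57248100 ≈ 2.192 in

Q = 125507209/57248100 in ≈ 2.192 in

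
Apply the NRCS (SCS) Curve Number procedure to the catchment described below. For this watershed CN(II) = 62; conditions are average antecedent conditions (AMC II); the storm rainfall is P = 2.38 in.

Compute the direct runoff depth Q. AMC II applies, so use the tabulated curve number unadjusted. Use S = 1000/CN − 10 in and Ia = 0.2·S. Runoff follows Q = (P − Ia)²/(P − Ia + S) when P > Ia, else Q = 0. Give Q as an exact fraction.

Q = 3200521/17497950 in ≈ 0.183 in

Average conditions: CN = 62 (no AMC adjustment).
S = 1000/62 − 10 = 190/31 in ≈ 6.129 in
Ia = 0.2S: 0.2·6.129 = 1.226 in (exactly 38/31)
Since P=2.380 > Ia=1.226: effective rainfall P−Ia = 1789/1550 in
Q = (1789/1550)²/((1789/1550) + 190/31) = (3200521/2402500)/(11289/1550) = 3200521/17497950 in ≈ 0.183 in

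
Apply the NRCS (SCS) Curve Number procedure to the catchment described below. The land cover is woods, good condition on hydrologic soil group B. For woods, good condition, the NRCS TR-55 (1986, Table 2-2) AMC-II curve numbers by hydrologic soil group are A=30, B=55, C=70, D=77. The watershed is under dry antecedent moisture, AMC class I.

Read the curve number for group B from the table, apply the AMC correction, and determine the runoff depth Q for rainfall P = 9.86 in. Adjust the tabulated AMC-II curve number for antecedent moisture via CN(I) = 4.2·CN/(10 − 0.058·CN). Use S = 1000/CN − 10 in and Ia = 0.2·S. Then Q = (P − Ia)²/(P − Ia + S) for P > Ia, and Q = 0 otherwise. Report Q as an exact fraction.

NRCS table: woods, good condition, soil group B → CN(II) = 55
Dry (AMC I): CN(I) = 4.2·55/(10 − 0.058·55) = 231/(681/100) = 7700/227 ≈ 33.921
Retention S: 1000/CN − 10 with CN=33.921 → S = 1500/77 ≈ 19.481 in
Initial abstraction Ia = S/5 = (1500/77)/5 = 300/77 ≈ 3.896 in
Since P=9.860 > Ia=3.896: effective rainfall P−Ia = 22961/3850 in
Runoff Q = (P−Ia)²/(P−Ia+S) = (5.964)²/(5.964+19.481) = 527207521/377149850 ≈ 1.398 in

Q = 527207521/377149850 in ≈ 1.398 in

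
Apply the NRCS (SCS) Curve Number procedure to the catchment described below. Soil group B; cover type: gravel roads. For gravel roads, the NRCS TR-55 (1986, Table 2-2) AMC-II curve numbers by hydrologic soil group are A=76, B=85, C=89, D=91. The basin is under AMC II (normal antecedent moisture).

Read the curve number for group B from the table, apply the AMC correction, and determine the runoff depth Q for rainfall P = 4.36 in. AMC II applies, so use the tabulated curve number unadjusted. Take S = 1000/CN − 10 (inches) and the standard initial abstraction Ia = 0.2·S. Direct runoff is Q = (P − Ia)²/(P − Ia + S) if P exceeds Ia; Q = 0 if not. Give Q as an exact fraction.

Q = 2900209/1042525 in ≈ 2.782 in

NRCS table: gravel roads, soil group B → CN(II) = 85
CN(II) = 85; AMC II needs no correction.
Retention S: 1000/CN − 10 with CN=85.000 → S = 30/17 ≈ 1.765 in
Initial abstraction Ia = S/5 = (30/17)/5 = 6/17 ≈ 0.353 in
Since P=4.360 > Ia=0.353: effective rainfall P−Ia = 1703/425 in
Runoff Q = (P−Ia)²/(P−Ia+S) = (4.007)²/(4.007+1.765) = 2900209/1042525 ≈ 2.782 in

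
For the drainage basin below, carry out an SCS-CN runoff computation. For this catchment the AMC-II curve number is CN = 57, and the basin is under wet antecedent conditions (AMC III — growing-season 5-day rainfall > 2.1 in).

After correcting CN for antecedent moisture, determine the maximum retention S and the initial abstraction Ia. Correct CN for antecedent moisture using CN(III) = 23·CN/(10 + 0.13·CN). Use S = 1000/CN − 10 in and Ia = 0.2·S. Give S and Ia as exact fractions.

S = 4300/1311 in ≈ 3.280 in; Ia = 860/1311 in ≈ 0.656 in

Wet (AMC III): CN(III) = 23·57/(10 + 0.13·57) = 1311/(1741/100) = 131100/1741 ≈ 75.302
Retention S: 1000/CN − 10 with CN=75.302 → S = 4300/1311 ≈ 3.280 in
Ia = 0.2·(4300/1311) = 860/1311 in ≈ 0.656 in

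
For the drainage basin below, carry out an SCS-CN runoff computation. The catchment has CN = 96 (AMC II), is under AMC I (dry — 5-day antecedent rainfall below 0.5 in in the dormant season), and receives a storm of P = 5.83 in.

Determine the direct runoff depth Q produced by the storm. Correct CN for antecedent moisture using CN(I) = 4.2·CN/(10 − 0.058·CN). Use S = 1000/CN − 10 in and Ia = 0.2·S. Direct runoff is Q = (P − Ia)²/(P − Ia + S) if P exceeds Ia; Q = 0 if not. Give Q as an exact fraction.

CN(I) from CN(II)=96: (4.2·96)/(10 − 0.058·96) = 25200/277 ≈ 90.975
Retention S: 1000/CN − 10 with CN=90.975 → S = 125/126 ≈ 0.992 in
Initial abstraction Ia = S/5 = (125/126)/5 = 25/126 ≈ 0.198 in
Excess rainfall: 5.830 − 0.198 = 5.632 in; P > Ia so Q > 0
Q = (35479/6300)²/((35479/6300) + 125/126) = (1258759441/39690000)/(41729/6300) = 1258759441/262892700 in ≈ 4.788 in

Q = 1258759441/262892700 in ≈ 4.788 in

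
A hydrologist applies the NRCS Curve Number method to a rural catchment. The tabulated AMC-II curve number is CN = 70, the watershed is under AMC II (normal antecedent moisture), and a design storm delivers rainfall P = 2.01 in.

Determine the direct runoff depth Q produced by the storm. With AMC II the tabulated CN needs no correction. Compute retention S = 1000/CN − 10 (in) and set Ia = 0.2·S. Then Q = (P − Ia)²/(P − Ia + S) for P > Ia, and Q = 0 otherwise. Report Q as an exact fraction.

Q = 72361/296100 in ≈ 0.244 in

CN(II) = 70; AMC II needs no correction.
S = 1000/70 − 10 = 30/7 in ≈ 4.286 in
Ia = 0.2·(30/7) = 6/7 in ≈ 0.857 in
P − Ia = 2.010 − 0.857 = 807/700 ≈ 1.153 in (> 0, runoff occurs)
Q: (807/700)² ÷ (3807/700) = 72361/296100 in (≈ 0.244 in)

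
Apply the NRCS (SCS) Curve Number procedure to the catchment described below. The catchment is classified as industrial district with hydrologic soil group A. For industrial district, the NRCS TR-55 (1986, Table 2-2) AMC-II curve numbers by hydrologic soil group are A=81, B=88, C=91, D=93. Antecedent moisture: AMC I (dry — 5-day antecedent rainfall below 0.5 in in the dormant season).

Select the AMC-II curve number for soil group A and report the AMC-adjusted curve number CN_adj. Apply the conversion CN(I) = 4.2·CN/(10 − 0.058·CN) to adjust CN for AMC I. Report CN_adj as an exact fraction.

NRCS table: industrial district, soil group A → CN(II) = 81
CN(I) from CN(II)=81: (4.2·81)/(10 − 0.058·81) = 170100/2651 ≈ 64.164

CN_adj = 170100/2651 ≈ 64.164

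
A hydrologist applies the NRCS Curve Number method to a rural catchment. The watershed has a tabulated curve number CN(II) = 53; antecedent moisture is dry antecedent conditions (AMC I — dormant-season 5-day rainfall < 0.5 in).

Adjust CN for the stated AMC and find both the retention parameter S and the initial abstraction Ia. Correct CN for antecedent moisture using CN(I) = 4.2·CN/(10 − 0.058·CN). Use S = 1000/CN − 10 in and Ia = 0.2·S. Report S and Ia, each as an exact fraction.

Adjust CN=53 to AMC I: 4.2·53/(10 − 0.058·53) → (1113/5) ÷ (3463/500) = 111300/3463 ≈ 32.140
Max retention: S = 1000/(111300/3463) − 10 = 23500/1113 in (≈ 21.114 in)
Initial abstraction Ia = S/5 = (23500/1113)/5 = 4700/1113 ≈ 4.223 in

S = 23500/1113 in ≈ 21.114 in; Ia = 4700/1113 in ≈ 4.223 in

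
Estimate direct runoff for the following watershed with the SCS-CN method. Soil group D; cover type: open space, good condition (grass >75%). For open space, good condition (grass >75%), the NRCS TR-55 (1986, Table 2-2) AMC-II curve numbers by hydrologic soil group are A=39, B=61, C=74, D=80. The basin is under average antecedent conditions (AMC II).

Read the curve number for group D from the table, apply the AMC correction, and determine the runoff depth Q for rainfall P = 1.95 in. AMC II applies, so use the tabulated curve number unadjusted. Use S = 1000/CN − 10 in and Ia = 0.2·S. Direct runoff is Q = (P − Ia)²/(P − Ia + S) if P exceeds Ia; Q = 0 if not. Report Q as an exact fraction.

Q = 841/1580 in ≈ 0.532 in

NRCS table: open space, good condition (grass >75%), soil group D → CN(II) = 80
AMC II — tabulated CN = 80 applies directly.
Max retention: S = 1000/80 − 10 = 5/2 in (≈ 2.500 in)
Initial abstraction Ia = S/5 = (5/2)/5 = 1/2 ≈ 0.500 in
Since P=1.950 > Ia=0.500: effective rainfall P−Ia = 29/20 in
Q = (29/20)²/((29/20) + 5/2) = (841/400)/(79/20) = 841/1580 in ≈ 0.532 in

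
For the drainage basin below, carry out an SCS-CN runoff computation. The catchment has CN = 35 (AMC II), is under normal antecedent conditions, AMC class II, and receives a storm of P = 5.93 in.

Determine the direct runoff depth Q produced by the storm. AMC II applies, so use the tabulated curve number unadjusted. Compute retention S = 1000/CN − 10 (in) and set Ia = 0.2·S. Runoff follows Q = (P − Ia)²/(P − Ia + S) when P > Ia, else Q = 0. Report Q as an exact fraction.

Average conditions: CN = 35 (no AMC adjustment).
Max retention: S = 1000/35 − 10 = 130/7 in (≈ 18.571 in)
Ia = 0.2S: 0.2·18.571 = 3.714 in (exactly 26/7)
Since P=5.930 > Ia=3.714: effective rainfall P−Ia = 1551/700 in
Q = (1551/700)²/((1551/700) + 130/7) = (2405601/490000)/(14551/700) = 2405601/10185700 in ≈ 0.236 in

Q = 2405601/10185700 in ≈ 0.236 in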